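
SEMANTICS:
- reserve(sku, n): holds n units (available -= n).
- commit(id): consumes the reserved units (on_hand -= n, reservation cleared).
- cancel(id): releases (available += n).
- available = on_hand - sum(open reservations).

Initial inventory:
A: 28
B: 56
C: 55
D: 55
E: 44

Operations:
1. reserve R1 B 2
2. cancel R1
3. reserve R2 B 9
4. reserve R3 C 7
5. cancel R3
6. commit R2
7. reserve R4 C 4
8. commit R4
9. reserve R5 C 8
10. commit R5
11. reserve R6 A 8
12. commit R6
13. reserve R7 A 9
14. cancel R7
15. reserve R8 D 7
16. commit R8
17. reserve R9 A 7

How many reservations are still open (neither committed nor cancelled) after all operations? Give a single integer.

Step 1: reserve R1 B 2 -> on_hand[A=28 B=56 C=55 D=55 E=44] avail[A=28 B=54 C=55 D=55 E=44] open={R1}
Step 2: cancel R1 -> on_hand[A=28 B=56 C=55 D=55 E=44] avail[A=28 B=56 C=55 D=55 E=44] open={}
Step 3: reserve R2 B 9 -> on_hand[A=28 B=56 C=55 D=55 E=44] avail[A=28 B=47 C=55 D=55 E=44] open={R2}
Step 4: reserve R3 C 7 -> on_hand[A=28 B=56 C=55 D=55 E=44] avail[A=28 B=47 C=48 D=55 E=44] open={R2,R3}
Step 5: cancel R3 -> on_hand[A=28 B=56 C=55 D=55 E=44] avail[A=28 B=47 C=55 D=55 E=44] open={R2}
Step 6: commit R2 -> on_hand[A=28 B=47 C=55 D=55 E=44] avail[A=28 B=47 C=55 D=55 E=44] open={}
Step 7: reserve R4 C 4 -> on_hand[A=28 B=47 C=55 D=55 E=44] avail[A=28 B=47 C=51 D=55 E=44] open={R4}
Step 8: commit R4 -> on_hand[A=28 B=47 C=51 D=55 E=44] avail[A=28 B=47 C=51 D=55 E=44] open={}
Step 9: reserve R5 C 8 -> on_hand[A=28 B=47 C=51 D=55 E=44] avail[A=28 B=47 C=43 D=55 E=44] open={R5}
Step 10: commit R5 -> on_hand[A=28 B=47 C=43 D=55 E=44] avail[A=28 B=47 C=43 D=55 E=44] open={}
Step 11: reserve R6 A 8 -> on_hand[A=28 B=47 C=43 D=55 E=44] avail[A=20 B=47 C=43 D=55 E=44] open={R6}
Step 12: commit R6 -> on_hand[A=20 B=47 C=43 D=55 E=44] avail[A=20 B=47 C=43 D=55 E=44] open={}
Step 13: reserve R7 A 9 -> on_hand[A=20 B=47 C=43 D=55 E=44] avail[A=11 B=47 C=43 D=55 E=44] open={R7}
Step 14: cancel R7 -> on_hand[A=20 B=47 C=43 D=55 E=44] avail[A=20 B=47 C=43 D=55 E=44] open={}
Step 15: reserve R8 D 7 -> on_hand[A=20 B=47 C=43 D=55 E=44] avail[A=20 B=47 C=43 D=48 E=44] open={R8}
Step 16: commit R8 -> on_hand[A=20 B=47 C=43 D=48 E=44] avail[A=20 B=47 C=43 D=48 E=44] open={}
Step 17: reserve R9 A 7 -> on_hand[A=20 B=47 C=43 D=48 E=44] avail[A=13 B=47 C=43 D=48 E=44] open={R9}
Open reservations: ['R9'] -> 1

Answer: 1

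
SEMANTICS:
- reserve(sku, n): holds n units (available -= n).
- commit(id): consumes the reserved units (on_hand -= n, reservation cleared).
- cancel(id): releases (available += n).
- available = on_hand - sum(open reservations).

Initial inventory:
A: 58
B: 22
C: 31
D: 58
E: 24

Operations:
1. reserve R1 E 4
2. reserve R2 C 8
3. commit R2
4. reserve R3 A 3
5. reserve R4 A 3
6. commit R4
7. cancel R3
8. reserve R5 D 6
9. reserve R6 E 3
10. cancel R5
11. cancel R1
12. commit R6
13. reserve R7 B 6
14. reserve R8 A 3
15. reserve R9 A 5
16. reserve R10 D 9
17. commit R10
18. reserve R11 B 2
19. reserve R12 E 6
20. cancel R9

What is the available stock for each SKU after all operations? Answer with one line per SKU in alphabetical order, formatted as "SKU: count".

Step 1: reserve R1 E 4 -> on_hand[A=58 B=22 C=31 D=58 E=24] avail[A=58 B=22 C=31 D=58 E=20] open={R1}
Step 2: reserve R2 C 8 -> on_hand[A=58 B=22 C=31 D=58 E=24] avail[A=58 B=22 C=23 D=58 E=20] open={R1,R2}
Step 3: commit R2 -> on_hand[A=58 B=22 C=23 D=58 E=24] avail[A=58 B=22 C=23 D=58 E=20] open={R1}
Step 4: reserve R3 A 3 -> on_hand[A=58 B=22 C=23 D=58 E=24] avail[A=55 B=22 C=23 D=58 E=20] open={R1,R3}
Step 5: reserve R4 A 3 -> on_hand[A=58 B=22 C=23 D=58 E=24] avail[A=52 B=22 C=23 D=58 E=20] open={R1,R3,R4}
Step 6: commit R4 -> on_hand[A=55 B=22 C=23 D=58 E=24] avail[A=52 B=22 C=23 D=58 E=20] open={R1,R3}
Step 7: cancel R3 -> on_hand[A=55 B=22 C=23 D=58 E=24] avail[A=55 B=22 C=23 D=58 E=20] open={R1}
Step 8: reserve R5 D 6 -> on_hand[A=55 B=22 C=23 D=58 E=24] avail[A=55 B=22 C=23 D=52 E=20] open={R1,R5}
Step 9: reserve R6 E 3 -> on_hand[A=55 B=22 C=23 D=58 E=24] avail[A=55 B=22 C=23 D=52 E=17] open={R1,R5,R6}
Step 10: cancel R5 -> on_hand[A=55 B=22 C=23 D=58 E=24] avail[A=55 B=22 C=23 D=58 E=17] open={R1,R6}
Step 11: cancel R1 -> on_hand[A=55 B=22 C=23 D=58 E=24] avail[A=55 B=22 C=23 D=58 E=21] open={R6}
Step 12: commit R6 -> on_hand[A=55 B=22 C=23 D=58 E=21] avail[A=55 B=22 C=23 D=58 E=21] open={}
Step 13: reserve R7 B 6 -> on_hand[A=55 B=22 C=23 D=58 E=21] avail[A=55 B=16 C=23 D=58 E=21] open={R7}
Step 14: reserve R8 A 3 -> on_hand[A=55 B=22 C=23 D=58 E=21] avail[A=52 B=16 C=23 D=58 E=21] open={R7,R8}
Step 15: reserve R9 A 5 -> on_hand[A=55 B=22 C=23 D=58 E=21] avail[A=47 B=16 C=23 D=58 E=21] open={R7,R8,R9}
Step 16: reserve R10 D 9 -> on_hand[A=55 B=22 C=23 D=58 E=21] avail[A=47 B=16 C=23 D=49 E=21] open={R10,R7,R8,R9}
Step 17: commit R10 -> on_hand[A=55 B=22 C=23 D=49 E=21] avail[A=47 B=16 C=23 D=49 E=21] open={R7,R8,R9}
Step 18: reserve R11 B 2 -> on_hand[A=55 B=22 C=23 D=49 E=21] avail[A=47 B=14 C=23 D=49 E=21] open={R11,R7,R8,R9}
Step 19: reserve R12 E 6 -> on_hand[A=55 B=22 C=23 D=49 E=21] avail[A=47 B=14 C=23 D=49 E=15] open={R11,R12,R7,R8,R9}
Step 20: cancel R9 -> on_hand[A=55 B=22 C=23 D=49 E=21] avail[A=52 B=14 C=23 D=49 E=15] open={R11,R12,R7,R8}

Answer: A: 52
B: 14
C: 23
D: 49
E: 15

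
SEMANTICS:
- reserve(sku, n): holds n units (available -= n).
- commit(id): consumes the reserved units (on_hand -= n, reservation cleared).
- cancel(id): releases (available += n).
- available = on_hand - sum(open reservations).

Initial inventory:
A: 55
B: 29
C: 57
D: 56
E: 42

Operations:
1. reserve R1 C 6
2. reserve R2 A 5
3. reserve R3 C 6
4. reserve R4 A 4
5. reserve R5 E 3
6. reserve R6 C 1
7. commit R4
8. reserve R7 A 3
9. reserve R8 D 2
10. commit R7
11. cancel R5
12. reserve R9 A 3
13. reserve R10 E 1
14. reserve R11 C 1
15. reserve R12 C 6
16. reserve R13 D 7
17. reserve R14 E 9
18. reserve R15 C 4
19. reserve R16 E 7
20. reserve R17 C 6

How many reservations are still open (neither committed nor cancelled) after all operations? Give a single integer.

Answer: 14

Derivation:
Step 1: reserve R1 C 6 -> on_hand[A=55 B=29 C=57 D=56 E=42] avail[A=55 B=29 C=51 D=56 E=42] open={R1}
Step 2: reserve R2 A 5 -> on_hand[A=55 B=29 C=57 D=56 E=42] avail[A=50 B=29 C=51 D=56 E=42] open={R1,R2}
Step 3: reserve R3 C 6 -> on_hand[A=55 B=29 C=57 D=56 E=42] avail[A=50 B=29 C=45 D=56 E=42] open={R1,R2,R3}
Step 4: reserve R4 A 4 -> on_hand[A=55 B=29 C=57 D=56 E=42] avail[A=46 B=29 C=45 D=56 E=42] open={R1,R2,R3,R4}
Step 5: reserve R5 E 3 -> on_hand[A=55 B=29 C=57 D=56 E=42] avail[A=46 B=29 C=45 D=56 E=39] open={R1,R2,R3,R4,R5}
Step 6: reserve R6 C 1 -> on_hand[A=55 B=29 C=57 D=56 E=42] avail[A=46 B=29 C=44 D=56 E=39] open={R1,R2,R3,R4,R5,R6}
Step 7: commit R4 -> on_hand[A=51 B=29 C=57 D=56 E=42] avail[A=46 B=29 C=44 D=56 E=39] open={R1,R2,R3,R5,R6}
Step 8: reserve R7 A 3 -> on_hand[A=51 B=29 C=57 D=56 E=42] avail[A=43 B=29 C=44 D=56 E=39] open={R1,R2,R3,R5,R6,R7}
Step 9: reserve R8 D 2 -> on_hand[A=51 B=29 C=57 D=56 E=42] avail[A=43 B=29 C=44 D=54 E=39] open={R1,R2,R3,R5,R6,R7,R8}
Step 10: commit R7 -> on_hand[A=48 B=29 C=57 D=56 E=42] avail[A=43 B=29 C=44 D=54 E=39] open={R1,R2,R3,R5,R6,R8}
Step 11: cancel R5 -> on_hand[A=48 B=29 C=57 D=56 E=42] avail[A=43 B=29 C=44 D=54 E=42] open={R1,R2,R3,R6,R8}
Step 12: reserve R9 A 3 -> on_hand[A=48 B=29 C=57 D=56 E=42] avail[A=40 B=29 C=44 D=54 E=42] open={R1,R2,R3,R6,R8,R9}
Step 13: reserve R10 E 1 -> on_hand[A=48 B=29 C=57 D=56 E=42] avail[A=40 B=29 C=44 D=54 E=41] open={R1,R10,R2,R3,R6,R8,R9}
Step 14: reserve R11 C 1 -> on_hand[A=48 B=29 C=57 D=56 E=42] avail[A=40 B=29 C=43 D=54 E=41] open={R1,R10,R11,R2,R3,R6,R8,R9}
Step 15: reserve R12 C 6 -> on_hand[A=48 B=29 C=57 D=56 E=42] avail[A=40 B=29 C=37 D=54 E=41] open={R1,R10,R11,R12,R2,R3,R6,R8,R9}
Step 16: reserve R13 D 7 -> on_hand[A=48 B=29 C=57 D=56 E=42] avail[A=40 B=29 C=37 D=47 E=41] open={R1,R10,R11,R12,R13,R2,R3,R6,R8,R9}
Step 17: reserve R14 E 9 -> on_hand[A=48 B=29 C=57 D=56 E=42] avail[A=40 B=29 C=37 D=47 E=32] open={R1,R10,R11,R12,R13,R14,R2,R3,R6,R8,R9}
Step 18: reserve R15 C 4 -> on_hand[A=48 B=29 C=57 D=56 E=42] avail[A=40 B=29 C=33 D=47 E=32] open={R1,R10,R11,R12,R13,R14,R15,R2,R3,R6,R8,R9}
Step 19: reserve R16 E 7 -> on_hand[A=48 B=29 C=57 D=56 E=42] avail[A=40 B=29 C=33 D=47 E=25] open={R1,R10,R11,R12,R13,R14,R15,R16,R2,R3,R6,R8,R9}
Step 20: reserve R17 C 6 -> on_hand[A=48 B=29 C=57 D=56 E=42] avail[A=40 B=29 C=27 D=47 E=25] open={R1,R10,R11,R12,R13,R14,R15,R16,R17,R2,R3,R6,R8,R9}
Open reservations: ['R1', 'R10', 'R11', 'R12', 'R13', 'R14', 'R15', 'R16', 'R17', 'R2', 'R3', 'R6', 'R8', 'R9'] -> 14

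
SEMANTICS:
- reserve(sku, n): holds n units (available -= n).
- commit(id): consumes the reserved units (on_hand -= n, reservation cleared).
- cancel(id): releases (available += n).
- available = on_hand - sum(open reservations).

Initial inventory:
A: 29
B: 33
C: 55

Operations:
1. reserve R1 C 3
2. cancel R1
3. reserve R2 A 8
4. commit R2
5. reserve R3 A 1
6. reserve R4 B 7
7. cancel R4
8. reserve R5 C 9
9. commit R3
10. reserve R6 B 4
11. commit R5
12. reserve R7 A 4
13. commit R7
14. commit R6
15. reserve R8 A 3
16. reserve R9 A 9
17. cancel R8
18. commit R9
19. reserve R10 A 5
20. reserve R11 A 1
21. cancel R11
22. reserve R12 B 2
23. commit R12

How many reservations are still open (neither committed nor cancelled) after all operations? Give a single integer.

Step 1: reserve R1 C 3 -> on_hand[A=29 B=33 C=55] avail[A=29 B=33 C=52] open={R1}
Step 2: cancel R1 -> on_hand[A=29 B=33 C=55] avail[A=29 B=33 C=55] open={}
Step 3: reserve R2 A 8 -> on_hand[A=29 B=33 C=55] avail[A=21 B=33 C=55] open={R2}
Step 4: commit R2 -> on_hand[A=21 B=33 C=55] avail[A=21 B=33 C=55] open={}
Step 5: reserve R3 A 1 -> on_hand[A=21 B=33 C=55] avail[A=20 B=33 C=55] open={R3}
Step 6: reserve R4 B 7 -> on_hand[A=21 B=33 C=55] avail[A=20 B=26 C=55] open={R3,R4}
Step 7: cancel R4 -> on_hand[A=21 B=33 C=55] avail[A=20 B=33 C=55] open={R3}
Step 8: reserve R5 C 9 -> on_hand[A=21 B=33 C=55] avail[A=20 B=33 C=46] open={R3,R5}
Step 9: commit R3 -> on_hand[A=20 B=33 C=55] avail[A=20 B=33 C=46] open={R5}
Step 10: reserve R6 B 4 -> on_hand[A=20 B=33 C=55] avail[A=20 B=29 C=46] open={R5,R6}
Step 11: commit R5 -> on_hand[A=20 B=33 C=46] avail[A=20 B=29 C=46] open={R6}
Step 12: reserve R7 A 4 -> on_hand[A=20 B=33 C=46] avail[A=16 B=29 C=46] open={R6,R7}
Step 13: commit R7 -> on_hand[A=16 B=33 C=46] avail[A=16 B=29 C=46] open={R6}
Step 14: commit R6 -> on_hand[A=16 B=29 C=46] avail[A=16 B=29 C=46] open={}
Step 15: reserve R8 A 3 -> on_hand[A=16 B=29 C=46] avail[A=13 B=29 C=46] open={R8}
Step 16: reserve R9 A 9 -> on_hand[A=16 B=29 C=46] avail[A=4 B=29 C=46] open={R8,R9}
Step 17: cancel R8 -> on_hand[A=16 B=29 C=46] avail[A=7 B=29 C=46] open={R9}
Step 18: commit R9 -> on_hand[A=7 B=29 C=46] avail[A=7 B=29 C=46] open={}
Step 19: reserve R10 A 5 -> on_hand[A=7 B=29 C=46] avail[A=2 B=29 C=46] open={R10}
Step 20: reserve R11 A 1 -> on_hand[A=7 B=29 C=46] avail[A=1 B=29 C=46] open={R10,R11}
Step 21: cancel R11 -> on_hand[A=7 B=29 C=46] avail[A=2 B=29 C=46] open={R10}
Step 22: reserve R12 B 2 -> on_hand[A=7 B=29 C=46] avail[A=2 B=27 C=46] open={R10,R12}
Step 23: commit R12 -> on_hand[A=7 B=27 C=46] avail[A=2 B=27 C=46] open={R10}
Open reservations: ['R10'] -> 1

Answer: 1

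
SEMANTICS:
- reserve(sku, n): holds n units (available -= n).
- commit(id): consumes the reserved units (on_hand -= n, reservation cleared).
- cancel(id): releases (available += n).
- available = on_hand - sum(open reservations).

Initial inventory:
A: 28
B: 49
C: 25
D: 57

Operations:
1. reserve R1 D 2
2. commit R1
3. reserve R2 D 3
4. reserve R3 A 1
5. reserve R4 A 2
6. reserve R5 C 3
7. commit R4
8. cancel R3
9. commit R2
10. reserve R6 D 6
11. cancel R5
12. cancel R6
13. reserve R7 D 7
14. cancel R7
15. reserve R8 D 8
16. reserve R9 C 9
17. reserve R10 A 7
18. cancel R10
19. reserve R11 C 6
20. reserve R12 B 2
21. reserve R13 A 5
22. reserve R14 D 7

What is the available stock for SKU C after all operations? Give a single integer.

Step 1: reserve R1 D 2 -> on_hand[A=28 B=49 C=25 D=57] avail[A=28 B=49 C=25 D=55] open={R1}
Step 2: commit R1 -> on_hand[A=28 B=49 C=25 D=55] avail[A=28 B=49 C=25 D=55] open={}
Step 3: reserve R2 D 3 -> on_hand[A=28 B=49 C=25 D=55] avail[A=28 B=49 C=25 D=52] open={R2}
Step 4: reserve R3 A 1 -> on_hand[A=28 B=49 C=25 D=55] avail[A=27 B=49 C=25 D=52] open={R2,R3}
Step 5: reserve R4 A 2 -> on_hand[A=28 B=49 C=25 D=55] avail[A=25 B=49 C=25 D=52] open={R2,R3,R4}
Step 6: reserve R5 C 3 -> on_hand[A=28 B=49 C=25 D=55] avail[A=25 B=49 C=22 D=52] open={R2,R3,R4,R5}
Step 7: commit R4 -> on_hand[A=26 B=49 C=25 D=55] avail[A=25 B=49 C=22 D=52] open={R2,R3,R5}
Step 8: cancel R3 -> on_hand[A=26 B=49 C=25 D=55] avail[A=26 B=49 C=22 D=52] open={R2,R5}
Step 9: commit R2 -> on_hand[A=26 B=49 C=25 D=52] avail[A=26 B=49 C=22 D=52] open={R5}
Step 10: reserve R6 D 6 -> on_hand[A=26 B=49 C=25 D=52] avail[A=26 B=49 C=22 D=46] open={R5,R6}
Step 11: cancel R5 -> on_hand[A=26 B=49 C=25 D=52] avail[A=26 B=49 C=25 D=46] open={R6}
Step 12: cancel R6 -> on_hand[A=26 B=49 C=25 D=52] avail[A=26 B=49 C=25 D=52] open={}
Step 13: reserve R7 D 7 -> on_hand[A=26 B=49 C=25 D=52] avail[A=26 B=49 C=25 D=45] open={R7}
Step 14: cancel R7 -> on_hand[A=26 B=49 C=25 D=52] avail[A=26 B=49 C=25 D=52] open={}
Step 15: reserve R8 D 8 -> on_hand[A=26 B=49 C=25 D=52] avail[A=26 B=49 C=25 D=44] open={R8}
Step 16: reserve R9 C 9 -> on_hand[A=26 B=49 C=25 D=52] avail[A=26 B=49 C=16 D=44] open={R8,R9}
Step 17: reserve R10 A 7 -> on_hand[A=26 B=49 C=25 D=52] avail[A=19 B=49 C=16 D=44] open={R10,R8,R9}
Step 18: cancel R10 -> on_hand[A=26 B=49 C=25 D=52] avail[A=26 B=49 C=16 D=44] open={R8,R9}
Step 19: reserve R11 C 6 -> on_hand[A=26 B=49 C=25 D=52] avail[A=26 B=49 C=10 D=44] open={R11,R8,R9}
Step 20: reserve R12 B 2 -> on_hand[A=26 B=49 C=25 D=52] avail[A=26 B=47 C=10 D=44] open={R11,R12,R8,R9}
Step 21: reserve R13 A 5 -> on_hand[A=26 B=49 C=25 D=52] avail[A=21 B=47 C=10 D=44] open={R11,R12,R13,R8,R9}
Step 22: reserve R14 D 7 -> on_hand[A=26 B=49 C=25 D=52] avail[A=21 B=47 C=10 D=37] open={R11,R12,R13,R14,R8,R9}
Final available[C] = 10

Answer: 10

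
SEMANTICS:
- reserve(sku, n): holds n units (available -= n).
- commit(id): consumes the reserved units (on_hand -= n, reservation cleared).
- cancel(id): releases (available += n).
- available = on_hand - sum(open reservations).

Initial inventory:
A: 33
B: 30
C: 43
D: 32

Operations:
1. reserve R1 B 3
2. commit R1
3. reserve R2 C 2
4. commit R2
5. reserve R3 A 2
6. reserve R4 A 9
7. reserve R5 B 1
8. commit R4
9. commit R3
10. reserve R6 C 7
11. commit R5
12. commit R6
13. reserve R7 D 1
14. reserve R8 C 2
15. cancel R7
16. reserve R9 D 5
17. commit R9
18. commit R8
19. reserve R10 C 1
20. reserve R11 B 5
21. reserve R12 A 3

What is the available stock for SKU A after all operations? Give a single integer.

Step 1: reserve R1 B 3 -> on_hand[A=33 B=30 C=43 D=32] avail[A=33 B=27 C=43 D=32] open={R1}
Step 2: commit R1 -> on_hand[A=33 B=27 C=43 D=32] avail[A=33 B=27 C=43 D=32] open={}
Step 3: reserve R2 C 2 -> on_hand[A=33 B=27 C=43 D=32] avail[A=33 B=27 C=41 D=32] open={R2}
Step 4: commit R2 -> on_hand[A=33 B=27 C=41 D=32] avail[A=33 B=27 C=41 D=32] open={}
Step 5: reserve R3 A 2 -> on_hand[A=33 B=27 C=41 D=32] avail[A=31 B=27 C=41 D=32] open={R3}
Step 6: reserve R4 A 9 -> on_hand[A=33 B=27 C=41 D=32] avail[A=22 B=27 C=41 D=32] open={R3,R4}
Step 7: reserve R5 B 1 -> on_hand[A=33 B=27 C=41 D=32] avail[A=22 B=26 C=41 D=32] open={R3,R4,R5}
Step 8: commit R4 -> on_hand[A=24 B=27 C=41 D=32] avail[A=22 B=26 C=41 D=32] open={R3,R5}
Step 9: commit R3 -> on_hand[A=22 B=27 C=41 D=32] avail[A=22 B=26 C=41 D=32] open={R5}
Step 10: reserve R6 C 7 -> on_hand[A=22 B=27 C=41 D=32] avail[A=22 B=26 C=34 D=32] open={R5,R6}
Step 11: commit R5 -> on_hand[A=22 B=26 C=41 D=32] avail[A=22 B=26 C=34 D=32] open={R6}
Step 12: commit R6 -> on_hand[A=22 B=26 C=34 D=32] avail[A=22 B=26 C=34 D=32] open={}
Step 13: reserve R7 D 1 -> on_hand[A=22 B=26 C=34 D=32] avail[A=22 B=26 C=34 D=31] open={R7}
Step 14: reserve R8 C 2 -> on_hand[A=22 B=26 C=34 D=32] avail[A=22 B=26 C=32 D=31] open={R7,R8}
Step 15: cancel R7 -> on_hand[A=22 B=26 C=34 D=32] avail[A=22 B=26 C=32 D=32] open={R8}
Step 16: reserve R9 D 5 -> on_hand[A=22 B=26 C=34 D=32] avail[A=22 B=26 C=32 D=27] open={R8,R9}
Step 17: commit R9 -> on_hand[A=22 B=26 C=34 D=27] avail[A=22 B=26 C=32 D=27] open={R8}
Step 18: commit R8 -> on_hand[A=22 B=26 C=32 D=27] avail[A=22 B=26 C=32 D=27] open={}
Step 19: reserve R10 C 1 -> on_hand[A=22 B=26 C=32 D=27] avail[A=22 B=26 C=31 D=27] open={R10}
Step 20: reserve R11 B 5 -> on_hand[A=22 B=26 C=32 D=27] avail[A=22 B=21 C=31 D=27] open={R10,R11}
Step 21: reserve R12 A 3 -> on_hand[A=22 B=26 C=32 D=27] avail[A=19 B=21 C=31 D=27] open={R10,R11,R12}
Final available[A] = 19

Answer: 19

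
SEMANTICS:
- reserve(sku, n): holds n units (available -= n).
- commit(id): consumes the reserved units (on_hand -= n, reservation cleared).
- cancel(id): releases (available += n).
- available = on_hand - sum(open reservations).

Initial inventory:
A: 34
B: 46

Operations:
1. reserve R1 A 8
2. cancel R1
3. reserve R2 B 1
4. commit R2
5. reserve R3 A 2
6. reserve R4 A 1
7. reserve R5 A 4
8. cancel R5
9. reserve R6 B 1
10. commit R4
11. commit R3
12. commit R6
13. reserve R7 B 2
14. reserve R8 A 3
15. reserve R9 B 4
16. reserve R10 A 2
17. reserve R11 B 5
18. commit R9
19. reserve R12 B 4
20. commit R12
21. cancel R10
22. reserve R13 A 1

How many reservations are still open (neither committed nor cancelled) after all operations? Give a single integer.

Step 1: reserve R1 A 8 -> on_hand[A=34 B=46] avail[A=26 B=46] open={R1}
Step 2: cancel R1 -> on_hand[A=34 B=46] avail[A=34 B=46] open={}
Step 3: reserve R2 B 1 -> on_hand[A=34 B=46] avail[A=34 B=45] open={R2}
Step 4: commit R2 -> on_hand[A=34 B=45] avail[A=34 B=45] open={}
Step 5: reserve R3 A 2 -> on_hand[A=34 B=45] avail[A=32 B=45] open={R3}
Step 6: reserve R4 A 1 -> on_hand[A=34 B=45] avail[A=31 B=45] open={R3,R4}
Step 7: reserve R5 A 4 -> on_hand[A=34 B=45] avail[A=27 B=45] open={R3,R4,R5}
Step 8: cancel R5 -> on_hand[A=34 B=45] avail[A=31 B=45] open={R3,R4}
Step 9: reserve R6 B 1 -> on_hand[A=34 B=45] avail[A=31 B=44] open={R3,R4,R6}
Step 10: commit R4 -> on_hand[A=33 B=45] avail[A=31 B=44] open={R3,R6}
Step 11: commit R3 -> on_hand[A=31 B=45] avail[A=31 B=44] open={R6}
Step 12: commit R6 -> on_hand[A=31 B=44] avail[A=31 B=44] open={}
Step 13: reserve R7 B 2 -> on_hand[A=31 B=44] avail[A=31 B=42] open={R7}
Step 14: reserve R8 A 3 -> on_hand[A=31 B=44] avail[A=28 B=42] open={R7,R8}
Step 15: reserve R9 B 4 -> on_hand[A=31 B=44] avail[A=28 B=38] open={R7,R8,R9}
Step 16: reserve R10 A 2 -> on_hand[A=31 B=44] avail[A=26 B=38] open={R10,R7,R8,R9}
Step 17: reserve R11 B 5 -> on_hand[A=31 B=44] avail[A=26 B=33] open={R10,R11,R7,R8,R9}
Step 18: commit R9 -> on_hand[A=31 B=40] avail[A=26 B=33] open={R10,R11,R7,R8}
Step 19: reserve R12 B 4 -> on_hand[A=31 B=40] avail[A=26 B=29] open={R10,R11,R12,R7,R8}
Step 20: commit R12 -> on_hand[A=31 B=36] avail[A=26 B=29] open={R10,R11,R7,R8}
Step 21: cancel R10 -> on_hand[A=31 B=36] avail[A=28 B=29] open={R11,R7,R8}
Step 22: reserve R13 A 1 -> on_hand[A=31 B=36] avail[A=27 B=29] open={R11,R13,R7,R8}
Open reservations: ['R11', 'R13', 'R7', 'R8'] -> 4

Answer: 4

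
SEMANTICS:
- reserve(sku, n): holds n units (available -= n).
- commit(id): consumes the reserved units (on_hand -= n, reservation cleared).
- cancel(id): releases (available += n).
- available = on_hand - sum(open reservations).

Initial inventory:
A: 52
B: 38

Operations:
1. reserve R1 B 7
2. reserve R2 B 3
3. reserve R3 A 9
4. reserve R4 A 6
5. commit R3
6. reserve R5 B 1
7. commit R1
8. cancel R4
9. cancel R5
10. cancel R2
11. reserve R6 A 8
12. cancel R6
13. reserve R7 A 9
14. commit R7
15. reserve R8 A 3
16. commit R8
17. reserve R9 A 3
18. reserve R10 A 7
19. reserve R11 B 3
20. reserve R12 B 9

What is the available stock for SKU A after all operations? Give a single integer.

Step 1: reserve R1 B 7 -> on_hand[A=52 B=38] avail[A=52 B=31] open={R1}
Step 2: reserve R2 B 3 -> on_hand[A=52 B=38] avail[A=52 B=28] open={R1,R2}
Step 3: reserve R3 A 9 -> on_hand[A=52 B=38] avail[A=43 B=28] open={R1,R2,R3}
Step 4: reserve R4 A 6 -> on_hand[A=52 B=38] avail[A=37 B=28] open={R1,R2,R3,R4}
Step 5: commit R3 -> on_hand[A=43 B=38] avail[A=37 B=28] open={R1,R2,R4}
Step 6: reserve R5 B 1 -> on_hand[A=43 B=38] avail[A=37 B=27] open={R1,R2,R4,R5}
Step 7: commit R1 -> on_hand[A=43 B=31] avail[A=37 B=27] open={R2,R4,R5}
Step 8: cancel R4 -> on_hand[A=43 B=31] avail[A=43 B=27] open={R2,R5}
Step 9: cancel R5 -> on_hand[A=43 B=31] avail[A=43 B=28] open={R2}
Step 10: cancel R2 -> on_hand[A=43 B=31] avail[A=43 B=31] open={}
Step 11: reserve R6 A 8 -> on_hand[A=43 B=31] avail[A=35 B=31] open={R6}
Step 12: cancel R6 -> on_hand[A=43 B=31] avail[A=43 B=31] open={}
Step 13: reserve R7 A 9 -> on_hand[A=43 B=31] avail[A=34 B=31] open={R7}
Step 14: commit R7 -> on_hand[A=34 B=31] avail[A=34 B=31] open={}
Step 15: reserve R8 A 3 -> on_hand[A=34 B=31] avail[A=31 B=31] open={R8}
Step 16: commit R8 -> on_hand[A=31 B=31] avail[A=31 B=31] open={}
Step 17: reserve R9 A 3 -> on_hand[A=31 B=31] avail[A=28 B=31] open={R9}
Step 18: reserve R10 A 7 -> on_hand[A=31 B=31] avail[A=21 B=31] open={R10,R9}
Step 19: reserve R11 B 3 -> on_hand[A=31 B=31] avail[A=21 B=28] open={R10,R11,R9}
Step 20: reserve R12 B 9 -> on_hand[A=31 B=31] avail[A=21 B=19] open={R10,R11,R12,R9}
Final available[A] = 21

Answer: 21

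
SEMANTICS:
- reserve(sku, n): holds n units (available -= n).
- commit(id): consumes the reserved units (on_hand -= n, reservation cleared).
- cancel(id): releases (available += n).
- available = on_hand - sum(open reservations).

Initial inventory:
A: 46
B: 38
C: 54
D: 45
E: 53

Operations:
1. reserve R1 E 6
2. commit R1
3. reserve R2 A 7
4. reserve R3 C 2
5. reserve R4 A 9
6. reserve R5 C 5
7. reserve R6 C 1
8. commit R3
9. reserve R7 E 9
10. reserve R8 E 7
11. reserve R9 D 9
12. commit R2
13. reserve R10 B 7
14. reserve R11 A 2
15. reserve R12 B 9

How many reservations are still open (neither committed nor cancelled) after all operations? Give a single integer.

Step 1: reserve R1 E 6 -> on_hand[A=46 B=38 C=54 D=45 E=53] avail[A=46 B=38 C=54 D=45 E=47] open={R1}
Step 2: commit R1 -> on_hand[A=46 B=38 C=54 D=45 E=47] avail[A=46 B=38 C=54 D=45 E=47] open={}
Step 3: reserve R2 A 7 -> on_hand[A=46 B=38 C=54 D=45 E=47] avail[A=39 B=38 C=54 D=45 E=47] open={R2}
Step 4: reserve R3 C 2 -> on_hand[A=46 B=38 C=54 D=45 E=47] avail[A=39 B=38 C=52 D=45 E=47] open={R2,R3}
Step 5: reserve R4 A 9 -> on_hand[A=46 B=38 C=54 D=45 E=47] avail[A=30 B=38 C=52 D=45 E=47] open={R2,R3,R4}
Step 6: reserve R5 C 5 -> on_hand[A=46 B=38 C=54 D=45 E=47] avail[A=30 B=38 C=47 D=45 E=47] open={R2,R3,R4,R5}
Step 7: reserve R6 C 1 -> on_hand[A=46 B=38 C=54 D=45 E=47] avail[A=30 B=38 C=46 D=45 E=47] open={R2,R3,R4,R5,R6}
Step 8: commit R3 -> on_hand[A=46 B=38 C=52 D=45 E=47] avail[A=30 B=38 C=46 D=45 E=47] open={R2,R4,R5,R6}
Step 9: reserve R7 E 9 -> on_hand[A=46 B=38 C=52 D=45 E=47] avail[A=30 B=38 C=46 D=45 E=38] open={R2,R4,R5,R6,R7}
Step 10: reserve R8 E 7 -> on_hand[A=46 B=38 C=52 D=45 E=47] avail[A=30 B=38 C=46 D=45 E=31] open={R2,R4,R5,R6,R7,R8}
Step 11: reserve R9 D 9 -> on_hand[A=46 B=38 C=52 D=45 E=47] avail[A=30 B=38 C=46 D=36 E=31] open={R2,R4,R5,R6,R7,R8,R9}
Step 12: commit R2 -> on_hand[A=39 B=38 C=52 D=45 E=47] avail[A=30 B=38 C=46 D=36 E=31] open={R4,R5,R6,R7,R8,R9}
Step 13: reserve R10 B 7 -> on_hand[A=39 B=38 C=52 D=45 E=47] avail[A=30 B=31 C=46 D=36 E=31] open={R10,R4,R5,R6,R7,R8,R9}
Step 14: reserve R11 A 2 -> on_hand[A=39 B=38 C=52 D=45 E=47] avail[A=28 B=31 C=46 D=36 E=31] open={R10,R11,R4,R5,R6,R7,R8,R9}
Step 15: reserve R12 B 9 -> on_hand[A=39 B=38 C=52 D=45 E=47] avail[A=28 B=22 C=46 D=36 E=31] open={R10,R11,R12,R4,R5,R6,R7,R8,R9}
Open reservations: ['R10', 'R11', 'R12', 'R4', 'R5', 'R6', 'R7', 'R8', 'R9'] -> 9

Answer: 9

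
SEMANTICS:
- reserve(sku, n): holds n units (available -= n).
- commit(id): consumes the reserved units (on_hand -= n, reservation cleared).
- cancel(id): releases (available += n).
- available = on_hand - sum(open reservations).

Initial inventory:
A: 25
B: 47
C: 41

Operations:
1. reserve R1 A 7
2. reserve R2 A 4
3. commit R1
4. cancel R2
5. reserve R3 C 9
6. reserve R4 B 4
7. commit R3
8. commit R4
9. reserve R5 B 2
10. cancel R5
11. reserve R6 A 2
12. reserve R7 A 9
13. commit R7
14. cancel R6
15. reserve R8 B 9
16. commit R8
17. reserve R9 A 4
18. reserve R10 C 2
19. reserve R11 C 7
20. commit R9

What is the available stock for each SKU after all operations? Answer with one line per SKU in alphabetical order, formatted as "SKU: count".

Answer: A: 5
B: 34
C: 23

Derivation:
Step 1: reserve R1 A 7 -> on_hand[A=25 B=47 C=41] avail[A=18 B=47 C=41] open={R1}
Step 2: reserve R2 A 4 -> on_hand[A=25 B=47 C=41] avail[A=14 B=47 C=41] open={R1,R2}
Step 3: commit R1 -> on_hand[A=18 B=47 C=41] avail[A=14 B=47 C=41] open={R2}
Step 4: cancel R2 -> on_hand[A=18 B=47 C=41] avail[A=18 B=47 C=41] open={}
Step 5: reserve R3 C 9 -> on_hand[A=18 B=47 C=41] avail[A=18 B=47 C=32] open={R3}
Step 6: reserve R4 B 4 -> on_hand[A=18 B=47 C=41] avail[A=18 B=43 C=32] open={R3,R4}
Step 7: commit R3 -> on_hand[A=18 B=47 C=32] avail[A=18 B=43 C=32] open={R4}
Step 8: commit R4 -> on_hand[A=18 B=43 C=32] avail[A=18 B=43 C=32] open={}
Step 9: reserve R5 B 2 -> on_hand[A=18 B=43 C=32] avail[A=18 B=41 C=32] open={R5}
Step 10: cancel R5 -> on_hand[A=18 B=43 C=32] avail[A=18 B=43 C=32] open={}
Step 11: reserve R6 A 2 -> on_hand[A=18 B=43 C=32] avail[A=16 B=43 C=32] open={R6}
Step 12: reserve R7 A 9 -> on_hand[A=18 B=43 C=32] avail[A=7 B=43 C=32] open={R6,R7}
Step 13: commit R7 -> on_hand[A=9 B=43 C=32] avail[A=7 B=43 C=32] open={R6}
Step 14: cancel R6 -> on_hand[A=9 B=43 C=32] avail[A=9 B=43 C=32] open={}
Step 15: reserve R8 B 9 -> on_hand[A=9 B=43 C=32] avail[A=9 B=34 C=32] open={R8}
Step 16: commit R8 -> on_hand[A=9 B=34 C=32] avail[A=9 B=34 C=32] open={}
Step 17: reserve R9 A 4 -> on_hand[A=9 B=34 C=32] avail[A=5 B=34 C=32] open={R9}
Step 18: reserve R10 C 2 -> on_hand[A=9 B=34 C=32] avail[A=5 B=34 C=30] open={R10,R9}
Step 19: reserve R11 C 7 -> on_hand[A=9 B=34 C=32] avail[A=5 B=34 C=23] open={R10,R11,R9}
Step 20: commit R9 -> on_hand[A=5 B=34 C=32] avail[A=5 B=34 C=23] open={R10,R11}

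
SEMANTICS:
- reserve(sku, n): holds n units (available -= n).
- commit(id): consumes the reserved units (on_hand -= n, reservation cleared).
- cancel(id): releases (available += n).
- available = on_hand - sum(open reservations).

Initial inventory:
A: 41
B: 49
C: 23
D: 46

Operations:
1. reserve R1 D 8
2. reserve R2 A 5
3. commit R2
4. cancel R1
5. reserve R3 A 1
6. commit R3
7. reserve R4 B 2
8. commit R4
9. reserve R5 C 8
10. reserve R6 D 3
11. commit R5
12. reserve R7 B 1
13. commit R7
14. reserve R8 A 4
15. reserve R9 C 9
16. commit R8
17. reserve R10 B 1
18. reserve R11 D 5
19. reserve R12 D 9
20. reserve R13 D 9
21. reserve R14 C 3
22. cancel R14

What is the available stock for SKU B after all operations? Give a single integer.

Answer: 45

Derivation:
Step 1: reserve R1 D 8 -> on_hand[A=41 B=49 C=23 D=46] avail[A=41 B=49 C=23 D=38] open={R1}
Step 2: reserve R2 A 5 -> on_hand[A=41 B=49 C=23 D=46] avail[A=36 B=49 C=23 D=38] open={R1,R2}
Step 3: commit R2 -> on_hand[A=36 B=49 C=23 D=46] avail[A=36 B=49 C=23 D=38] open={R1}
Step 4: cancel R1 -> on_hand[A=36 B=49 C=23 D=46] avail[A=36 B=49 C=23 D=46] open={}
Step 5: reserve R3 A 1 -> on_hand[A=36 B=49 C=23 D=46] avail[A=35 B=49 C=23 D=46] open={R3}
Step 6: commit R3 -> on_hand[A=35 B=49 C=23 D=46] avail[A=35 B=49 C=23 D=46] open={}
Step 7: reserve R4 B 2 -> on_hand[A=35 B=49 C=23 D=46] avail[A=35 B=47 C=23 D=46] open={R4}
Step 8: commit R4 -> on_hand[A=35 B=47 C=23 D=46] avail[A=35 B=47 C=23 D=46] open={}
Step 9: reserve R5 C 8 -> on_hand[A=35 B=47 C=23 D=46] avail[A=35 B=47 C=15 D=46] open={R5}
Step 10: reserve R6 D 3 -> on_hand[A=35 B=47 C=23 D=46] avail[A=35 B=47 C=15 D=43] open={R5,R6}
Step 11: commit R5 -> on_hand[A=35 B=47 C=15 D=46] avail[A=35 B=47 C=15 D=43] open={R6}
Step 12: reserve R7 B 1 -> on_hand[A=35 B=47 C=15 D=46] avail[A=35 B=46 C=15 D=43] open={R6,R7}
Step 13: commit R7 -> on_hand[A=35 B=46 C=15 D=46] avail[A=35 B=46 C=15 D=43] open={R6}
Step 14: reserve R8 A 4 -> on_hand[A=35 B=46 C=15 D=46] avail[A=31 B=46 C=15 D=43] open={R6,R8}
Step 15: reserve R9 C 9 -> on_hand[A=35 B=46 C=15 D=46] avail[A=31 B=46 C=6 D=43] open={R6,R8,R9}
Step 16: commit R8 -> on_hand[A=31 B=46 C=15 D=46] avail[A=31 B=46 C=6 D=43] open={R6,R9}
Step 17: reserve R10 B 1 -> on_hand[A=31 B=46 C=15 D=46] avail[A=31 B=45 C=6 D=43] open={R10,R6,R9}
Step 18: reserve R11 D 5 -> on_hand[A=31 B=46 C=15 D=46] avail[A=31 B=45 C=6 D=38] open={R10,R11,R6,R9}
Step 19: reserve R12 D 9 -> on_hand[A=31 B=46 C=15 D=46] avail[A=31 B=45 C=6 D=29] open={R10,R11,R12,R6,R9}
Step 20: reserve R13 D 9 -> on_hand[A=31 B=46 C=15 D=46] avail[A=31 B=45 C=6 D=20] open={R10,R11,R12,R13,R6,R9}
Step 21: reserve R14 C 3 -> on_hand[A=31 B=46 C=15 D=46] avail[A=31 B=45 C=3 D=20] open={R10,R11,R12,R13,R14,R6,R9}
Step 22: cancel R14 -> on_hand[A=31 B=46 C=15 D=46] avail[A=31 B=45 C=6 D=20] open={R10,R11,R12,R13,R6,R9}
Final available[B] = 45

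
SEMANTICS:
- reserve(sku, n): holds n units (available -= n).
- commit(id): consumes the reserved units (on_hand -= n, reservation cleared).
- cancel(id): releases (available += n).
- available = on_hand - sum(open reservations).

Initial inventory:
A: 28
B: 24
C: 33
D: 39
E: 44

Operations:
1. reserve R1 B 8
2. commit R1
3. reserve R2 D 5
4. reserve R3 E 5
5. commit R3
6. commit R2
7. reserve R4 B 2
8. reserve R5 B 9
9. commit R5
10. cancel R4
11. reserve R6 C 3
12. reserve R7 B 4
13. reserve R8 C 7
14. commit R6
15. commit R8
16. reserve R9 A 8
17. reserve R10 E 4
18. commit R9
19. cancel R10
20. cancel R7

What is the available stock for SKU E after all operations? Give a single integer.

Answer: 39

Derivation:
Step 1: reserve R1 B 8 -> on_hand[A=28 B=24 C=33 D=39 E=44] avail[A=28 B=16 C=33 D=39 E=44] open={R1}
Step 2: commit R1 -> on_hand[A=28 B=16 C=33 D=39 E=44] avail[A=28 B=16 C=33 D=39 E=44] open={}
Step 3: reserve R2 D 5 -> on_hand[A=28 B=16 C=33 D=39 E=44] avail[A=28 B=16 C=33 D=34 E=44] open={R2}
Step 4: reserve R3 E 5 -> on_hand[A=28 B=16 C=33 D=39 E=44] avail[A=28 B=16 C=33 D=34 E=39] open={R2,R3}
Step 5: commit R3 -> on_hand[A=28 B=16 C=33 D=39 E=39] avail[A=28 B=16 C=33 D=34 E=39] open={R2}
Step 6: commit R2 -> on_hand[A=28 B=16 C=33 D=34 E=39] avail[A=28 B=16 C=33 D=34 E=39] open={}
Step 7: reserve R4 B 2 -> on_hand[A=28 B=16 C=33 D=34 E=39] avail[A=28 B=14 C=33 D=34 E=39] open={R4}
Step 8: reserve R5 B 9 -> on_hand[A=28 B=16 C=33 D=34 E=39] avail[A=28 B=5 C=33 D=34 E=39] open={R4,R5}
Step 9: commit R5 -> on_hand[A=28 B=7 C=33 D=34 E=39] avail[A=28 B=5 C=33 D=34 E=39] open={R4}
Step 10: cancel R4 -> on_hand[A=28 B=7 C=33 D=34 E=39] avail[A=28 B=7 C=33 D=34 E=39] open={}
Step 11: reserve R6 C 3 -> on_hand[A=28 B=7 C=33 D=34 E=39] avail[A=28 B=7 C=30 D=34 E=39] open={R6}
Step 12: reserve R7 B 4 -> on_hand[A=28 B=7 C=33 D=34 E=39] avail[A=28 B=3 C=30 D=34 E=39] open={R6,R7}
Step 13: reserve R8 C 7 -> on_hand[A=28 B=7 C=33 D=34 E=39] avail[A=28 B=3 C=23 D=34 E=39] open={R6,R7,R8}
Step 14: commit R6 -> on_hand[A=28 B=7 C=30 D=34 E=39] avail[A=28 B=3 C=23 D=34 E=39] open={R7,R8}
Step 15: commit R8 -> on_hand[A=28 B=7 C=23 D=34 E=39] avail[A=28 B=3 C=23 D=34 E=39] open={R7}
Step 16: reserve R9 A 8 -> on_hand[A=28 B=7 C=23 D=34 E=39] avail[A=20 B=3 C=23 D=34 E=39] open={R7,R9}
Step 17: reserve R10 E 4 -> on_hand[A=28 B=7 C=23 D=34 E=39] avail[A=20 B=3 C=23 D=34 E=35] open={R10,R7,R9}
Step 18: commit R9 -> on_hand[A=20 B=7 C=23 D=34 E=39] avail[A=20 B=3 C=23 D=34 E=35] open={R10,R7}
Step 19: cancel R10 -> on_hand[A=20 B=7 C=23 D=34 E=39] avail[A=20 B=3 C=23 D=34 E=39] open={R7}
Step 20: cancel R7 -> on_hand[A=20 B=7 C=23 D=34 E=39] avail[A=20 B=7 C=23 D=34 E=39] open={}
Final available[E] = 39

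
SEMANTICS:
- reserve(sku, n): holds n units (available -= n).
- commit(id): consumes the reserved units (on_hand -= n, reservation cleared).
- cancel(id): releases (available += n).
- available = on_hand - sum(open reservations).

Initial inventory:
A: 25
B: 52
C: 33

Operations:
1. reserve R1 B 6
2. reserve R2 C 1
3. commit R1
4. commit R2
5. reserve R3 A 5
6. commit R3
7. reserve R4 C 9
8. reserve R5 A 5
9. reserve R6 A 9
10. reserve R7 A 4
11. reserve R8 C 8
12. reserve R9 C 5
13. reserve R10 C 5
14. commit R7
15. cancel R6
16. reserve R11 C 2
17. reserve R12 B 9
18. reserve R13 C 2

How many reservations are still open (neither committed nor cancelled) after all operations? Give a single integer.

Answer: 8

Derivation:
Step 1: reserve R1 B 6 -> on_hand[A=25 B=52 C=33] avail[A=25 B=46 C=33] open={R1}
Step 2: reserve R2 C 1 -> on_hand[A=25 B=52 C=33] avail[A=25 B=46 C=32] open={R1,R2}
Step 3: commit R1 -> on_hand[A=25 B=46 C=33] avail[A=25 B=46 C=32] open={R2}
Step 4: commit R2 -> on_hand[A=25 B=46 C=32] avail[A=25 B=46 C=32] open={}
Step 5: reserve R3 A 5 -> on_hand[A=25 B=46 C=32] avail[A=20 B=46 C=32] open={R3}
Step 6: commit R3 -> on_hand[A=20 B=46 C=32] avail[A=20 B=46 C=32] open={}
Step 7: reserve R4 C 9 -> on_hand[A=20 B=46 C=32] avail[A=20 B=46 C=23] open={R4}
Step 8: reserve R5 A 5 -> on_hand[A=20 B=46 C=32] avail[A=15 B=46 C=23] open={R4,R5}
Step 9: reserve R6 A 9 -> on_hand[A=20 B=46 C=32] avail[A=6 B=46 C=23] open={R4,R5,R6}
Step 10: reserve R7 A 4 -> on_hand[A=20 B=46 C=32] avail[A=2 B=46 C=23] open={R4,R5,R6,R7}
Step 11: reserve R8 C 8 -> on_hand[A=20 B=46 C=32] avail[A=2 B=46 C=15] open={R4,R5,R6,R7,R8}
Step 12: reserve R9 C 5 -> on_hand[A=20 B=46 C=32] avail[A=2 B=46 C=10] open={R4,R5,R6,R7,R8,R9}
Step 13: reserve R10 C 5 -> on_hand[A=20 B=46 C=32] avail[A=2 B=46 C=5] open={R10,R4,R5,R6,R7,R8,R9}
Step 14: commit R7 -> on_hand[A=16 B=46 C=32] avail[A=2 B=46 C=5] open={R10,R4,R5,R6,R8,R9}
Step 15: cancel R6 -> on_hand[A=16 B=46 C=32] avail[A=11 B=46 C=5] open={R10,R4,R5,R8,R9}
Step 16: reserve R11 C 2 -> on_hand[A=16 B=46 C=32] avail[A=11 B=46 C=3] open={R10,R11,R4,R5,R8,R9}
Step 17: reserve R12 B 9 -> on_hand[A=16 B=46 C=32] avail[A=11 B=37 C=3] open={R10,R11,R12,R4,R5,R8,R9}
Step 18: reserve R13 C 2 -> on_hand[A=16 B=46 C=32] avail[A=11 B=37 C=1] open={R10,R11,R12,R13,R4,R5,R8,R9}
Open reservations: ['R10', 'R11', 'R12', 'R13', 'R4', 'R5', 'R8', 'R9'] -> 8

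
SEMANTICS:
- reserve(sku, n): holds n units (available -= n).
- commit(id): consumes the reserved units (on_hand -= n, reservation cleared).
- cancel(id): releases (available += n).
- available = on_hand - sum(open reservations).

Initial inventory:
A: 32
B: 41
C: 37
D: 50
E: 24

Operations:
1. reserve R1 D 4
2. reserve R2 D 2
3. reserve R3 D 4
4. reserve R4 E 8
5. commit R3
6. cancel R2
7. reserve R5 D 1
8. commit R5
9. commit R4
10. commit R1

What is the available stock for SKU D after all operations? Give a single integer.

Answer: 41

Derivation:
Step 1: reserve R1 D 4 -> on_hand[A=32 B=41 C=37 D=50 E=24] avail[A=32 B=41 C=37 D=46 E=24] open={R1}
Step 2: reserve R2 D 2 -> on_hand[A=32 B=41 C=37 D=50 E=24] avail[A=32 B=41 C=37 D=44 E=24] open={R1,R2}
Step 3: reserve R3 D 4 -> on_hand[A=32 B=41 C=37 D=50 E=24] avail[A=32 B=41 C=37 D=40 E=24] open={R1,R2,R3}
Step 4: reserve R4 E 8 -> on_hand[A=32 B=41 C=37 D=50 E=24] avail[A=32 B=41 C=37 D=40 E=16] open={R1,R2,R3,R4}
Step 5: commit R3 -> on_hand[A=32 B=41 C=37 D=46 E=24] avail[A=32 B=41 C=37 D=40 E=16] open={R1,R2,R4}
Step 6: cancel R2 -> on_hand[A=32 B=41 C=37 D=46 E=24] avail[A=32 B=41 C=37 D=42 E=16] open={R1,R4}
Step 7: reserve R5 D 1 -> on_hand[A=32 B=41 C=37 D=46 E=24] avail[A=32 B=41 C=37 D=41 E=16] open={R1,R4,R5}
Step 8: commit R5 -> on_hand[A=32 B=41 C=37 D=45 E=24] avail[A=32 B=41 C=37 D=41 E=16] open={R1,R4}
Step 9: commit R4 -> on_hand[A=32 B=41 C=37 D=45 E=16] avail[A=32 B=41 C=37 D=41 E=16] open={R1}
Step 10: commit R1 -> on_hand[A=32 B=41 C=37 D=41 E=16] avail[A=32 B=41 C=37 D=41 E=16] open={}
Final available[D] = 41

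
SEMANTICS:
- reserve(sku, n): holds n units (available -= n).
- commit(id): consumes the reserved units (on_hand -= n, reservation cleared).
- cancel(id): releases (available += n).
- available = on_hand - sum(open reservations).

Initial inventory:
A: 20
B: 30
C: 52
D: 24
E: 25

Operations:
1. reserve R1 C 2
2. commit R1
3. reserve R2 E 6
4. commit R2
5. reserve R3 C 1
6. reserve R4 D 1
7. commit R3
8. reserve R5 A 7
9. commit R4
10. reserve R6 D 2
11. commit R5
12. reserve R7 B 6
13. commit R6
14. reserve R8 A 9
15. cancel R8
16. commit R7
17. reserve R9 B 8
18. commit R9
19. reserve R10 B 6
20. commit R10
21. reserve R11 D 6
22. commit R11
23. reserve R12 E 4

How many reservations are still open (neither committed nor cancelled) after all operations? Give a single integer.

Step 1: reserve R1 C 2 -> on_hand[A=20 B=30 C=52 D=24 E=25] avail[A=20 B=30 C=50 D=24 E=25] open={R1}
Step 2: commit R1 -> on_hand[A=20 B=30 C=50 D=24 E=25] avail[A=20 B=30 C=50 D=24 E=25] open={}
Step 3: reserve R2 E 6 -> on_hand[A=20 B=30 C=50 D=24 E=25] avail[A=20 B=30 C=50 D=24 E=19] open={R2}
Step 4: commit R2 -> on_hand[A=20 B=30 C=50 D=24 E=19] avail[A=20 B=30 C=50 D=24 E=19] open={}
Step 5: reserve R3 C 1 -> on_hand[A=20 B=30 C=50 D=24 E=19] avail[A=20 B=30 C=49 D=24 E=19] open={R3}
Step 6: reserve R4 D 1 -> on_hand[A=20 B=30 C=50 D=24 E=19] avail[A=20 B=30 C=49 D=23 E=19] open={R3,R4}
Step 7: commit R3 -> on_hand[A=20 B=30 C=49 D=24 E=19] avail[A=20 B=30 C=49 D=23 E=19] open={R4}
Step 8: reserve R5 A 7 -> on_hand[A=20 B=30 C=49 D=24 E=19] avail[A=13 B=30 C=49 D=23 E=19] open={R4,R5}
Step 9: commit R4 -> on_hand[A=20 B=30 C=49 D=23 E=19] avail[A=13 B=30 C=49 D=23 E=19] open={R5}
Step 10: reserve R6 D 2 -> on_hand[A=20 B=30 C=49 D=23 E=19] avail[A=13 B=30 C=49 D=21 E=19] open={R5,R6}
Step 11: commit R5 -> on_hand[A=13 B=30 C=49 D=23 E=19] avail[A=13 B=30 C=49 D=21 E=19] open={R6}
Step 12: reserve R7 B 6 -> on_hand[A=13 B=30 C=49 D=23 E=19] avail[A=13 B=24 C=49 D=21 E=19] open={R6,R7}
Step 13: commit R6 -> on_hand[A=13 B=30 C=49 D=21 E=19] avail[A=13 B=24 C=49 D=21 E=19] open={R7}
Step 14: reserve R8 A 9 -> on_hand[A=13 B=30 C=49 D=21 E=19] avail[A=4 B=24 C=49 D=21 E=19] open={R7,R8}
Step 15: cancel R8 -> on_hand[A=13 B=30 C=49 D=21 E=19] avail[A=13 B=24 C=49 D=21 E=19] open={R7}
Step 16: commit R7 -> on_hand[A=13 B=24 C=49 D=21 E=19] avail[A=13 B=24 C=49 D=21 E=19] open={}
Step 17: reserve R9 B 8 -> on_hand[A=13 B=24 C=49 D=21 E=19] avail[A=13 B=16 C=49 D=21 E=19] open={R9}
Step 18: commit R9 -> on_hand[A=13 B=16 C=49 D=21 E=19] avail[A=13 B=16 C=49 D=21 E=19] open={}
Step 19: reserve R10 B 6 -> on_hand[A=13 B=16 C=49 D=21 E=19] avail[A=13 B=10 C=49 D=21 E=19] open={R10}
Step 20: commit R10 -> on_hand[A=13 B=10 C=49 D=21 E=19] avail[A=13 B=10 C=49 D=21 E=19] open={}
Step 21: reserve R11 D 6 -> on_hand[A=13 B=10 C=49 D=21 E=19] avail[A=13 B=10 C=49 D=15 E=19] open={R11}
Step 22: commit R11 -> on_hand[A=13 B=10 C=49 D=15 E=19] avail[A=13 B=10 C=49 D=15 E=19] open={}
Step 23: reserve R12 E 4 -> on_hand[A=13 B=10 C=49 D=15 E=19] avail[A=13 B=10 C=49 D=15 E=15] open={R12}
Open reservations: ['R12'] -> 1

Answer: 1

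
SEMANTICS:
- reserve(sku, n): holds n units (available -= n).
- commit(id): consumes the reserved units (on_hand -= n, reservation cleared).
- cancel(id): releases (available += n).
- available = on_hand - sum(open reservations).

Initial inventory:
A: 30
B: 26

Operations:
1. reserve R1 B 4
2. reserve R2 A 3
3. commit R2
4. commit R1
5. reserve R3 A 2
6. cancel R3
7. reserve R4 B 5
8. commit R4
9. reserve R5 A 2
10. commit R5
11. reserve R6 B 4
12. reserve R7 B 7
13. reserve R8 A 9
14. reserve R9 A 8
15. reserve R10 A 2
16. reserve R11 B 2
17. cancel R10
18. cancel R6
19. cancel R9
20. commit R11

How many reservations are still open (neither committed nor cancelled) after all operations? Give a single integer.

Step 1: reserve R1 B 4 -> on_hand[A=30 B=26] avail[A=30 B=22] open={R1}
Step 2: reserve R2 A 3 -> on_hand[A=30 B=26] avail[A=27 B=22] open={R1,R2}
Step 3: commit R2 -> on_hand[A=27 B=26] avail[A=27 B=22] open={R1}
Step 4: commit R1 -> on_hand[A=27 B=22] avail[A=27 B=22] open={}
Step 5: reserve R3 A 2 -> on_hand[A=27 B=22] avail[A=25 B=22] open={R3}
Step 6: cancel R3 -> on_hand[A=27 B=22] avail[A=27 B=22] open={}
Step 7: reserve R4 B 5 -> on_hand[A=27 B=22] avail[A=27 B=17] open={R4}
Step 8: commit R4 -> on_hand[A=27 B=17] avail[A=27 B=17] open={}
Step 9: reserve R5 A 2 -> on_hand[A=27 B=17] avail[A=25 B=17] open={R5}
Step 10: commit R5 -> on_hand[A=25 B=17] avail[A=25 B=17] open={}
Step 11: reserve R6 B 4 -> on_hand[A=25 B=17] avail[A=25 B=13] open={R6}
Step 12: reserve R7 B 7 -> on_hand[A=25 B=17] avail[A=25 B=6] open={R6,R7}
Step 13: reserve R8 A 9 -> on_hand[A=25 B=17] avail[A=16 B=6] open={R6,R7,R8}
Step 14: reserve R9 A 8 -> on_hand[A=25 B=17] avail[A=8 B=6] open={R6,R7,R8,R9}
Step 15: reserve R10 A 2 -> on_hand[A=25 B=17] avail[A=6 B=6] open={R10,R6,R7,R8,R9}
Step 16: reserve R11 B 2 -> on_hand[A=25 B=17] avail[A=6 B=4] open={R10,R11,R6,R7,R8,R9}
Step 17: cancel R10 -> on_hand[A=25 B=17] avail[A=8 B=4] open={R11,R6,R7,R8,R9}
Step 18: cancel R6 -> on_hand[A=25 B=17] avail[A=8 B=8] open={R11,R7,R8,R9}
Step 19: cancel R9 -> on_hand[A=25 B=17] avail[A=16 B=8] open={R11,R7,R8}
Step 20: commit R11 -> on_hand[A=25 B=15] avail[A=16 B=8] open={R7,R8}
Open reservations: ['R7', 'R8'] -> 2

Answer: 2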